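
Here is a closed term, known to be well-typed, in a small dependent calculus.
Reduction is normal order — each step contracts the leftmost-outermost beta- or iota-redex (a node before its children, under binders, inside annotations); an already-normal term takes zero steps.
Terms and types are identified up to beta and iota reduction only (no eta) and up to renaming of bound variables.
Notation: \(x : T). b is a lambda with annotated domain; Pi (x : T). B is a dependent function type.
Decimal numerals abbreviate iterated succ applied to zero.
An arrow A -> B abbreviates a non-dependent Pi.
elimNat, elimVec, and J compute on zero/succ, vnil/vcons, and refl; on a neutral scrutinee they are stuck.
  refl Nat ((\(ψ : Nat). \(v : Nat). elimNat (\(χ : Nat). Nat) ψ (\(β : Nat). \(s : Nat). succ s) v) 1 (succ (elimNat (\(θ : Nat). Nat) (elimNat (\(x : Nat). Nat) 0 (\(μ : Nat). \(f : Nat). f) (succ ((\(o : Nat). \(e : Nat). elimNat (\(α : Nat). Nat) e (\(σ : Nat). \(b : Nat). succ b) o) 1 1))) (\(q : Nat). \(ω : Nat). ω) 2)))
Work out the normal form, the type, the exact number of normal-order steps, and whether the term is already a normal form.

reduced normal form:
  refl Nat 2
type:
  Eq Nat 2 2
steps to reach normal form (normal order): 29
started in normal form: no
first redex: a beta-redex


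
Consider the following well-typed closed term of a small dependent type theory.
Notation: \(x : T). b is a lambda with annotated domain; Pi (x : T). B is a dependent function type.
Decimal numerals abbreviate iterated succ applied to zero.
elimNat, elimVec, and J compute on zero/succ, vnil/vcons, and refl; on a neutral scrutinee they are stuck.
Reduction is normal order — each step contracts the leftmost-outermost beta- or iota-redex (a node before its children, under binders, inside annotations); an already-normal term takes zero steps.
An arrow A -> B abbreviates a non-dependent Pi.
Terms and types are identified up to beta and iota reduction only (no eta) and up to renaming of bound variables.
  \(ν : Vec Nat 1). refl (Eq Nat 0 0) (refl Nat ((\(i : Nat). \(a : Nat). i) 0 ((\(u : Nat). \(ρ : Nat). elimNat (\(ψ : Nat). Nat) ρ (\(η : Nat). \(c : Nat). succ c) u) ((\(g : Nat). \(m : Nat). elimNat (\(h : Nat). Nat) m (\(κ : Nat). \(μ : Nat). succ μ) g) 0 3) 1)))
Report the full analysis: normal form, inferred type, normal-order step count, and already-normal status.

reduced normal form:
  \(ν : Vec Nat 1). refl (Eq Nat 0 0) (refl Nat 0)
inferred type:
  Vec Nat 1 -> Eq (Eq Nat 0 0) (refl Nat 0) (refl Nat 0)
reduction steps (normal order): 2
started in normal form: no
first contracted redex: a beta-redex


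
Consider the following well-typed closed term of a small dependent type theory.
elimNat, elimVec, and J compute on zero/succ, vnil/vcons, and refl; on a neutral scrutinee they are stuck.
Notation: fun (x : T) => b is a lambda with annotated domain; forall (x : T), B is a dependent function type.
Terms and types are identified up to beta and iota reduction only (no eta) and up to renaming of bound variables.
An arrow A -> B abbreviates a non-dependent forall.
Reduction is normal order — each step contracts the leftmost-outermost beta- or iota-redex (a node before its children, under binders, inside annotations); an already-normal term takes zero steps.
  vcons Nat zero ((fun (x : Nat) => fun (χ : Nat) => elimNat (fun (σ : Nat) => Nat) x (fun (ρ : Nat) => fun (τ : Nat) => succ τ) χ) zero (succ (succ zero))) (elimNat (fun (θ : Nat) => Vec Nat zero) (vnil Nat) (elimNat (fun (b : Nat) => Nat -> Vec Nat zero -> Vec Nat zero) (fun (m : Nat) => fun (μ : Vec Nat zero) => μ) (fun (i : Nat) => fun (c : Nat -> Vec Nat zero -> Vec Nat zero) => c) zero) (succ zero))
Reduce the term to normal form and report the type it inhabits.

normal form:
  vcons Nat zero (succ (succ zero)) (vnil Nat)
type:
  Vec Nat (succ zero)
observation: the leftmost-outermost redex is a beta-redex, and normalization takes 14 steps.


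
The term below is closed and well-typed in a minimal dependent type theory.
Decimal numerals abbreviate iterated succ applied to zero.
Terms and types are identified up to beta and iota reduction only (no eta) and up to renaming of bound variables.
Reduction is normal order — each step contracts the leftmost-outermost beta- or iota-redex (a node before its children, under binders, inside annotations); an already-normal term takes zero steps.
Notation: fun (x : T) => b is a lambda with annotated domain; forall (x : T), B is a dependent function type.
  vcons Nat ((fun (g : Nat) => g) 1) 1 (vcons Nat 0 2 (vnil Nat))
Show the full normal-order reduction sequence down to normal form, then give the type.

normal-order reduction:
  vcons Nat ((fun (g : Nat) => g) 1) 1 (vcons Nat 0 2 (vnil Nat))
  ~> vcons Nat 1 1 (vcons Nat 0 2 (vnil Nat))
inferred type:
  Vec Nat 2


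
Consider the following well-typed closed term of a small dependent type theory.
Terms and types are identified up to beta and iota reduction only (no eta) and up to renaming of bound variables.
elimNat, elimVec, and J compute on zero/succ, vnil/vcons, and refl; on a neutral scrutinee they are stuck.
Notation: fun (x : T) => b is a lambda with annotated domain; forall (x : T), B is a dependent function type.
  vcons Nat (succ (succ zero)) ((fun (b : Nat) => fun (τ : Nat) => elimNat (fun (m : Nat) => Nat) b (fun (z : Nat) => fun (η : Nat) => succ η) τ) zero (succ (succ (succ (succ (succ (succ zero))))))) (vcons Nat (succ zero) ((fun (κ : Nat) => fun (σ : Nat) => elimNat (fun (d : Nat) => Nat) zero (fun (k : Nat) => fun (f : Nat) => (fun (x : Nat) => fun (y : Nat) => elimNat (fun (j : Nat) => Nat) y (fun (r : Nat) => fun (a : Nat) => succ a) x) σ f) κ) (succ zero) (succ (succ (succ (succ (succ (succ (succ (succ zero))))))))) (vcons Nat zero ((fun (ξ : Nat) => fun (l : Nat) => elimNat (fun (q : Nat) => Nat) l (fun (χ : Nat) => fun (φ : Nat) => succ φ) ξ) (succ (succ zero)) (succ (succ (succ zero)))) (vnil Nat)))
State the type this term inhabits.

the term's type:
  Vec Nat (succ (succ (succ zero)))


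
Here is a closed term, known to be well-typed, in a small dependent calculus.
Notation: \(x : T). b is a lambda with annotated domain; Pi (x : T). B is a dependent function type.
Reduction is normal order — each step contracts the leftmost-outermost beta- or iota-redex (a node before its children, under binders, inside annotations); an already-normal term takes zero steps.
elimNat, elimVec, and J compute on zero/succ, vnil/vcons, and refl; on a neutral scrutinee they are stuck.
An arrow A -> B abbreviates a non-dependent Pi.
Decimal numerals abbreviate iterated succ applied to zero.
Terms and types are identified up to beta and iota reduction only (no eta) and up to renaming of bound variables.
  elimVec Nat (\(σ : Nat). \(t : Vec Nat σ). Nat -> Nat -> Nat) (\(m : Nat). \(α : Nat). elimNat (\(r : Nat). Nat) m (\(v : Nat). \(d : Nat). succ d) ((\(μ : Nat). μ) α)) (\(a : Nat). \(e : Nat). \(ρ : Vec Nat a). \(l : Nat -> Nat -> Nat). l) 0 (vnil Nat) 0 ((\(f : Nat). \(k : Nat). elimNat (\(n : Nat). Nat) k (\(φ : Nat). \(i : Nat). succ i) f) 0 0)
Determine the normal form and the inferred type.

normal form:
  0
inferred type:
  Nat
observation: reduction starts at an elimVec iota-redex, and 8 normal-order steps reach the normal form.


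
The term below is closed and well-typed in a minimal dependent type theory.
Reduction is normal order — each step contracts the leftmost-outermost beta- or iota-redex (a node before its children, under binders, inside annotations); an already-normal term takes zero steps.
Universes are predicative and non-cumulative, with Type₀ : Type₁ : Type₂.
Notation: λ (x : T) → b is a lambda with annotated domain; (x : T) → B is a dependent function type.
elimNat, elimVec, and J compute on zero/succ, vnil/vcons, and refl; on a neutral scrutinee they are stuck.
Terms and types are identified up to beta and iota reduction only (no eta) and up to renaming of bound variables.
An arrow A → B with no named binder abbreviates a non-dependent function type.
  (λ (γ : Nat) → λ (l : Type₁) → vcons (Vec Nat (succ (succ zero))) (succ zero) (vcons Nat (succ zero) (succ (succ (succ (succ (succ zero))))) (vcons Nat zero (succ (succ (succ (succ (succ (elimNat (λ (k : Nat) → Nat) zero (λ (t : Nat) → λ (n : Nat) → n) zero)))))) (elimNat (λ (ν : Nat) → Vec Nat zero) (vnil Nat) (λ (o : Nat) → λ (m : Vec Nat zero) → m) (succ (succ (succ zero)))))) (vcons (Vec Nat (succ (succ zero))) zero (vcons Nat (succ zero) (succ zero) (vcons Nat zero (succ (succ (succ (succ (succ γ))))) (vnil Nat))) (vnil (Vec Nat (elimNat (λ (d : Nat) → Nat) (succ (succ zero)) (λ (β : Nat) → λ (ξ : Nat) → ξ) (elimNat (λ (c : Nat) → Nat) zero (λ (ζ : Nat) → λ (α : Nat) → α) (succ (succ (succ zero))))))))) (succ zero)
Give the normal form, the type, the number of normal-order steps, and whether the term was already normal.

resulting normal form:
  λ (γ : Type₁) → vcons (Vec Nat (succ (succ zero))) (succ zero) (vcons Nat (succ zero) (succ (succ (succ (succ (succ zero))))) (vcons Nat zero (succ (succ (succ (succ (succ zero))))) (vnil Nat))) (vcons (Vec Nat (succ (succ zero))) zero (vcons Nat (succ zero) (succ zero) (vcons Nat zero (succ (succ (succ (succ (succ (succ zero)))))) (vnil Nat))) (vnil (Vec Nat (succ (succ zero)))))
inferred type:
  Type₁ → Vec (Vec Nat (succ (succ zero))) (succ (succ zero))
normal-order step count: 23
already normal: no
first contracted redex: a beta-redex


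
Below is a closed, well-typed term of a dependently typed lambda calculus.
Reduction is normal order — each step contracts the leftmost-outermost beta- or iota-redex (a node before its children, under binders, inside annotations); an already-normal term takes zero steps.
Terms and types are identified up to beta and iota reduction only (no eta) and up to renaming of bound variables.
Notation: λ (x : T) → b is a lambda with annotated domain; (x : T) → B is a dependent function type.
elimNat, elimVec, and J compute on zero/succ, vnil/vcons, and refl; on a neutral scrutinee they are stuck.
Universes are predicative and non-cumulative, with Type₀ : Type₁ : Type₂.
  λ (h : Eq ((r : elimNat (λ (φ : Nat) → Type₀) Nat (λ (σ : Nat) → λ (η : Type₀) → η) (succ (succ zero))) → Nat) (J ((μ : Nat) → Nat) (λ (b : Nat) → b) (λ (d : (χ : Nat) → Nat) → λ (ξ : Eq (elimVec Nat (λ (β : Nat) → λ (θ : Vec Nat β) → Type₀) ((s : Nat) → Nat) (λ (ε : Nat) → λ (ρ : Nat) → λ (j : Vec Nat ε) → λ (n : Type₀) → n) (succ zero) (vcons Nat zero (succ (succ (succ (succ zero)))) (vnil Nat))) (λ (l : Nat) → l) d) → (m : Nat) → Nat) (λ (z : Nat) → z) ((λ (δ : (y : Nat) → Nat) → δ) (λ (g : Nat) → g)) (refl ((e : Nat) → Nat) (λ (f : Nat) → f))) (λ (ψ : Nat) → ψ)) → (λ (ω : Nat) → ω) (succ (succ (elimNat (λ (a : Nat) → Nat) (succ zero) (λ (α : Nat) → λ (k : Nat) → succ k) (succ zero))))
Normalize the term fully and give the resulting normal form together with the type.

normal form:
  λ (h : Eq ((r : Nat) → Nat) (λ (φ : Nat) → φ) (λ (σ : Nat) → σ)) → succ (succ (succ (succ zero)))
inferred type:
  (h : Eq ((r : Nat) → Nat) (λ (φ : Nat) → φ) (λ (σ : Nat) → σ)) → Nat


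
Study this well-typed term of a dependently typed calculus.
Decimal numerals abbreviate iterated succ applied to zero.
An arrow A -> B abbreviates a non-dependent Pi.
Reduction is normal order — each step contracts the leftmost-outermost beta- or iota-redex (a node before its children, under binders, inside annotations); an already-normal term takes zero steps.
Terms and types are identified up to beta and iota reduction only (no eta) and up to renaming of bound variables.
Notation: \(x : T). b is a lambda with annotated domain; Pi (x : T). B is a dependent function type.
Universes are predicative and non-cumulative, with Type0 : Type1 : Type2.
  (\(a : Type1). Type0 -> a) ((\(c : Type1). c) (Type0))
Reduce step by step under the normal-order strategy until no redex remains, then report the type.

normal-order reduction:
  (\(a : Type1). Type0 -> a) ((\(c : Type1). c) (Type0))
  ~> Type0 -> (\(a : Type1). a) (Type0)
  ~> Type0 -> Type0
inferred type:
  Type1


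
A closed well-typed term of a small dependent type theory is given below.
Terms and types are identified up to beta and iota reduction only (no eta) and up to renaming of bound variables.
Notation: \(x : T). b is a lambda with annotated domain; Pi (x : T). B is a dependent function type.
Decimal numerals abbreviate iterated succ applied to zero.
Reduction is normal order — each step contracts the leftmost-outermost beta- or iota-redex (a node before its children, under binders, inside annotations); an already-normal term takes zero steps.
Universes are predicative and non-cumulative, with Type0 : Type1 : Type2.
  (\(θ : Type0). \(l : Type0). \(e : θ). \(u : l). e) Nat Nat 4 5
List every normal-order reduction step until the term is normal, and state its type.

normal-order reduction sequence:
  (\(θ : Type0). \(l : Type0). \(e : θ). \(u : l). e) Nat Nat 4 5
  ~> (\(θ : Type0). \(l : Nat). \(e : θ). l) Nat 4 5
  ~> (\(θ : Nat). \(l : Nat). θ) 4 5
  ~> (\(θ : Nat). 4) 5
  ~> 4
type:
  Nat


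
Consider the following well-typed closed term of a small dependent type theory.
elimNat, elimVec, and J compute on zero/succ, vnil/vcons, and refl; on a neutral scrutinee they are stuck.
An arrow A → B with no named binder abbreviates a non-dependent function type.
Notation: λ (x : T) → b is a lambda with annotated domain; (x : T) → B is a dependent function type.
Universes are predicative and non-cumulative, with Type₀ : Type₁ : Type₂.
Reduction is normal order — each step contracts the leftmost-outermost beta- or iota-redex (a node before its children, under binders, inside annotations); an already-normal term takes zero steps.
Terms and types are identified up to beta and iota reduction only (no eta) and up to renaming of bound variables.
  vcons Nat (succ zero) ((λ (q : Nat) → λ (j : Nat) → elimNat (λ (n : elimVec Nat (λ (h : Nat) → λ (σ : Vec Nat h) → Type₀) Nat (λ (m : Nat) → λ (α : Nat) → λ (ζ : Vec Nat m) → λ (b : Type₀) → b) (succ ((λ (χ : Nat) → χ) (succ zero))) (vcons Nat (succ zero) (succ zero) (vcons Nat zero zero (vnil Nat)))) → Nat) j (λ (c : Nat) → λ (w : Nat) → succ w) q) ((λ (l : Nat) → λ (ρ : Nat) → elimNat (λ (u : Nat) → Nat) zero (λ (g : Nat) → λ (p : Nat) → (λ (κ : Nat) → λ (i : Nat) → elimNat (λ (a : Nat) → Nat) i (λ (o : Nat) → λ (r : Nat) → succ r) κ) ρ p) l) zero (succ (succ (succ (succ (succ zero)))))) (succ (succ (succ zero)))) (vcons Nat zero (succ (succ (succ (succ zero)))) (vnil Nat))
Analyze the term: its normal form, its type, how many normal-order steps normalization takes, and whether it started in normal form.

resulting normal form:
  vcons Nat (succ zero) (succ (succ (succ zero))) (vcons Nat zero (succ (succ (succ (succ zero)))) (vnil Nat))
inferred type:
  Vec Nat (succ (succ zero))
reduction steps (normal order): 17
started in normal form: no
first contracted redex: a beta-redex


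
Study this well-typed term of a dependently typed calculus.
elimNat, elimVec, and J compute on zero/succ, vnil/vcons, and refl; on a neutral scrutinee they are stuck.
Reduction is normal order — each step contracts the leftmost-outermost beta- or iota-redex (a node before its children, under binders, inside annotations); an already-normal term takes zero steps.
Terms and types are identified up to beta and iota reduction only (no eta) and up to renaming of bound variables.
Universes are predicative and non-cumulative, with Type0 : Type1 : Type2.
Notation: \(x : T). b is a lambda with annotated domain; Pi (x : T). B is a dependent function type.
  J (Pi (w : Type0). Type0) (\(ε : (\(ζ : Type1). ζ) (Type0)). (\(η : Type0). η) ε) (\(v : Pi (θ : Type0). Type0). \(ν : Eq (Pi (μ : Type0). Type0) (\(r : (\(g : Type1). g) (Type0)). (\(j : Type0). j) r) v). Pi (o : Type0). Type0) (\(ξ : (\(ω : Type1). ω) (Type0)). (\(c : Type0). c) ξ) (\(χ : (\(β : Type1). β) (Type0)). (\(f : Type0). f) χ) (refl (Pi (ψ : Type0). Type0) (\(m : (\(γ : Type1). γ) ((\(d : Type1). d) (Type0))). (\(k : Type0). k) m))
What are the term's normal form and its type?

normal form:
  \(w : Type0). w
type:
  Pi (w : Type0). Type0
observation: contracting a J iota-redex first, the term normalizes in 3 steps.


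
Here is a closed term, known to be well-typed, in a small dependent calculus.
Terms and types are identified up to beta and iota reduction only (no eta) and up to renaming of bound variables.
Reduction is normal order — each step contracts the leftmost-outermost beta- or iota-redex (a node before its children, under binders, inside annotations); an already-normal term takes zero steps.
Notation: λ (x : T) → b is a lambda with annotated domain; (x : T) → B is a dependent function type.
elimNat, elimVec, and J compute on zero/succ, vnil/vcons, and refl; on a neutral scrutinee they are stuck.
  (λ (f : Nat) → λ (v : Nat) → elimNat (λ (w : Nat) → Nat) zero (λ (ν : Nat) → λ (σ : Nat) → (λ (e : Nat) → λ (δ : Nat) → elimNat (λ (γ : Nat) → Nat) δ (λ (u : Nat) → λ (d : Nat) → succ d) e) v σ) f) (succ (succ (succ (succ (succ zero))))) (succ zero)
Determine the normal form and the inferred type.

resulting normal form:
  succ (succ (succ (succ (succ zero))))
inferred type:
  Nat


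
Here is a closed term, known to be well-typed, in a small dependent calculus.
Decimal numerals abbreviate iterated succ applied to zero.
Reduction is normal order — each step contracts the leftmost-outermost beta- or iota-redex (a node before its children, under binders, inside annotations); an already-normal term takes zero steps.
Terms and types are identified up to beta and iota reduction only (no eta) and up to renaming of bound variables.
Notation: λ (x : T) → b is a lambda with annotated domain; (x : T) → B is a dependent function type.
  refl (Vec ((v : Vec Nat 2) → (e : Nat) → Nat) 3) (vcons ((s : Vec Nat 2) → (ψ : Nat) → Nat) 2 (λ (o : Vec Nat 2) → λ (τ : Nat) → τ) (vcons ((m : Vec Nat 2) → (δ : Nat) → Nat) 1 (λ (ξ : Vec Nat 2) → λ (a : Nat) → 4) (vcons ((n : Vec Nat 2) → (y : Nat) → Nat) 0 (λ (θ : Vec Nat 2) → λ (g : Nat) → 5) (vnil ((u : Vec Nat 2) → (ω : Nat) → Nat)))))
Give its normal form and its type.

normal form:
  refl (Vec ((v : Vec Nat 2) → (e : Nat) → Nat) 3) (vcons ((s : Vec Nat 2) → (ψ : Nat) → Nat) 2 (λ (o : Vec Nat 2) → λ (τ : Nat) → τ) (vcons ((m : Vec Nat 2) → (δ : Nat) → Nat) 1 (λ (ξ : Vec Nat 2) → λ (a : Nat) → 4) (vcons ((n : Vec Nat 2) → (y : Nat) → Nat) 0 (λ (θ : Vec Nat 2) → λ (g : Nat) → 5) (vnil ((u : Vec Nat 2) → (ω : Nat) → Nat)))))
inferred type:
  Eq (Vec ((v : Vec Nat 2) → (e : Nat) → Nat) 3) (vcons ((s : Vec Nat 2) → (ψ : Nat) → Nat) 2 (λ (o : Vec Nat 2) → λ (τ : Nat) → τ) (vcons ((m : Vec Nat 2) → (δ : Nat) → Nat) 1 (λ (ξ : Vec Nat 2) → λ (a : Nat) → 4) (vcons ((n : Vec Nat 2) → (y : Nat) → Nat) 0 (λ (θ : Vec Nat 2) → λ (g : Nat) → 5) (vnil ((u : Vec Nat 2) → (ω : Nat) → Nat))))) (vcons ((ζ : Vec Nat 2) → (l : Nat) → Nat) 2 (λ (β : Vec Nat 2) → λ (j : Nat) → j) (vcons ((η : Vec Nat 2) → (i : Nat) → Nat) 1 (λ (q : Vec Nat 2) → λ (σ : Nat) → 4) (vcons ((p : Vec Nat 2) → (x : Nat) → Nat) 0 (λ (t : Vec Nat 2) → λ (χ : Nat) → 5) (vnil ((b : Vec Nat 2) → (μ : Nat) → Nat)))))
observation: the term is already in normal form.


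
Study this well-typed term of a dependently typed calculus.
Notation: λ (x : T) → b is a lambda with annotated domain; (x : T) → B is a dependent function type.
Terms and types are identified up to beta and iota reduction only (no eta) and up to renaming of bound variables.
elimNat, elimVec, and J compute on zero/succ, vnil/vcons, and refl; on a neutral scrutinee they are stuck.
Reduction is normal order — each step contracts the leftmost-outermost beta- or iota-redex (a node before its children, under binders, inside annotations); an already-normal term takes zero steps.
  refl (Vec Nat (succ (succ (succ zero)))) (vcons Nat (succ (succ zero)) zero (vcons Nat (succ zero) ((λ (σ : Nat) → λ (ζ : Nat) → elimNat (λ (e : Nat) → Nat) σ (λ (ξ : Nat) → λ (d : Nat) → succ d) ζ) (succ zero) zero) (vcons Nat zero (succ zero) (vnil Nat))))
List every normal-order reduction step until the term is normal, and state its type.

reduction (normal order):
  refl (Vec Nat (succ (succ (succ zero)))) (vcons Nat (succ (succ zero)) zero (vcons Nat (succ zero) ((λ (σ : Nat) → λ (ζ : Nat) → elimNat (λ (e : Nat) → Nat) σ (λ (ξ : Nat) → λ (d : Nat) → succ d) ζ) (succ zero) zero) (vcons Nat zero (succ zero) (vnil Nat))))
  ~> refl (Vec Nat (succ (succ (succ zero)))) (vcons Nat (succ (succ zero)) zero (vcons Nat (succ zero) ((λ (σ : Nat) → elimNat (λ (ζ : Nat) → Nat) (succ zero) (λ (e : Nat) → λ (ξ : Nat) → succ ξ) σ) zero) (vcons Nat zero (succ zero) (vnil Nat))))
  ~> refl (Vec Nat (succ (succ (succ zero)))) (vcons Nat (succ (succ zero)) zero (vcons Nat (succ zero) (elimNat (λ (σ : Nat) → Nat) (succ zero) (λ (ζ : Nat) → λ (e : Nat) → succ e) zero) (vcons Nat zero (succ zero) (vnil Nat))))
  ~> refl (Vec Nat (succ (succ (succ zero)))) (vcons Nat (succ (succ zero)) zero (vcons Nat (succ zero) (succ zero) (vcons Nat zero (succ zero) (vnil Nat))))
the term's type:
  Eq (Vec Nat (succ (succ (succ zero)))) (vcons Nat (succ (succ zero)) zero (vcons Nat (succ zero) (succ zero) (vcons Nat zero (succ zero) (vnil Nat)))) (vcons Nat (succ (succ zero)) zero (vcons Nat (succ zero) (succ zero) (vcons Nat zero (succ zero) (vnil Nat))))


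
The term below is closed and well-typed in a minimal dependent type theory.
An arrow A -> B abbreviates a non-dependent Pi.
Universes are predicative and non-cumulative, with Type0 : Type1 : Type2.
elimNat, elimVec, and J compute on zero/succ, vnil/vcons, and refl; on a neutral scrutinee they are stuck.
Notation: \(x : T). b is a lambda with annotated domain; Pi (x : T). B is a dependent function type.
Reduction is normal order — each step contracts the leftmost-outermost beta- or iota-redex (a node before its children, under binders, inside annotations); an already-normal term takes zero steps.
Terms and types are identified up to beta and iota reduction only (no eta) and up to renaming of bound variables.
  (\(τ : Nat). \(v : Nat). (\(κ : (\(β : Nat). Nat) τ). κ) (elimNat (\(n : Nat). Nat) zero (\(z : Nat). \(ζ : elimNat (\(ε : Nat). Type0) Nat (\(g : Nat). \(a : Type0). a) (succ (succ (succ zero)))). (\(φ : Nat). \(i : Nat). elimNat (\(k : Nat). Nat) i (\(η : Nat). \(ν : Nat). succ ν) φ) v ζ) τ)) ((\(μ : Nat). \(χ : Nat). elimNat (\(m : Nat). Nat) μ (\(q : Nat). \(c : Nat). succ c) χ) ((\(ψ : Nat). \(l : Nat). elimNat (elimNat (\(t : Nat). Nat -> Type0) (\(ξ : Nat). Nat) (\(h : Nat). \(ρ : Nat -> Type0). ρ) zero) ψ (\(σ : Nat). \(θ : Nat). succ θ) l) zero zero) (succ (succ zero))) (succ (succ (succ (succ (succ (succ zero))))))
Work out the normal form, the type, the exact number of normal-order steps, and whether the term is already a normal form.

resulting normal form:
  succ (succ (succ (succ (succ (succ (succ (succ (succ (succ (succ (succ zero)))))))))))
the term's type:
  Nat
normal-order step count: 53
already normal: no
first redex: a beta-redex


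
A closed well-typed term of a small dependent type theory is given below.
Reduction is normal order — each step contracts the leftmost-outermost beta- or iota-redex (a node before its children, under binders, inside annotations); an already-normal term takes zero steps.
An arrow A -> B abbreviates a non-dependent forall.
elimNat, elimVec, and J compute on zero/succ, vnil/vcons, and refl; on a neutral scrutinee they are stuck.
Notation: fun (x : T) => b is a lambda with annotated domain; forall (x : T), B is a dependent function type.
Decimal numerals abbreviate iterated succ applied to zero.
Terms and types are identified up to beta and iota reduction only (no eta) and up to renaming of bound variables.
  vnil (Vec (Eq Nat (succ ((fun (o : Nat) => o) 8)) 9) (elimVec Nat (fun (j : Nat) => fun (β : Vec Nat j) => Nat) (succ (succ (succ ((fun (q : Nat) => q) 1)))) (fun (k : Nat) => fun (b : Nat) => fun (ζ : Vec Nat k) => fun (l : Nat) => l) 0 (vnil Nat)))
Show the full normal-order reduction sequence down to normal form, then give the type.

normal-order reduction:
  vnil (Vec (Eq Nat (succ ((fun (o : Nat) => o) 8)) 9) (elimVec Nat (fun (j : Nat) => fun (β : Vec Nat j) => Nat) (succ (succ (succ ((fun (q : Nat) => q) 1)))) (fun (k : Nat) => fun (b : Nat) => fun (ζ : Vec Nat k) => fun (l : Nat) => l) 0 (vnil Nat)))
  ~> vnil (Vec (Eq Nat 9 9) (elimVec Nat (fun (o : Nat) => fun (j : Vec Nat o) => Nat) (succ (succ (succ ((fun (β : Nat) => β) 1)))) (fun (q : Nat) => fun (k : Nat) => fun (b : Vec Nat q) => fun (ζ : Nat) => ζ) 0 (vnil Nat)))
  ~> vnil (Vec (Eq Nat 9 9) (succ (succ (succ ((fun (o : Nat) => o) 1)))))
  ~> vnil (Vec (Eq Nat 9 9) 4)
the term's type:
  Vec (Vec (Eq Nat 9 9) 4) 0


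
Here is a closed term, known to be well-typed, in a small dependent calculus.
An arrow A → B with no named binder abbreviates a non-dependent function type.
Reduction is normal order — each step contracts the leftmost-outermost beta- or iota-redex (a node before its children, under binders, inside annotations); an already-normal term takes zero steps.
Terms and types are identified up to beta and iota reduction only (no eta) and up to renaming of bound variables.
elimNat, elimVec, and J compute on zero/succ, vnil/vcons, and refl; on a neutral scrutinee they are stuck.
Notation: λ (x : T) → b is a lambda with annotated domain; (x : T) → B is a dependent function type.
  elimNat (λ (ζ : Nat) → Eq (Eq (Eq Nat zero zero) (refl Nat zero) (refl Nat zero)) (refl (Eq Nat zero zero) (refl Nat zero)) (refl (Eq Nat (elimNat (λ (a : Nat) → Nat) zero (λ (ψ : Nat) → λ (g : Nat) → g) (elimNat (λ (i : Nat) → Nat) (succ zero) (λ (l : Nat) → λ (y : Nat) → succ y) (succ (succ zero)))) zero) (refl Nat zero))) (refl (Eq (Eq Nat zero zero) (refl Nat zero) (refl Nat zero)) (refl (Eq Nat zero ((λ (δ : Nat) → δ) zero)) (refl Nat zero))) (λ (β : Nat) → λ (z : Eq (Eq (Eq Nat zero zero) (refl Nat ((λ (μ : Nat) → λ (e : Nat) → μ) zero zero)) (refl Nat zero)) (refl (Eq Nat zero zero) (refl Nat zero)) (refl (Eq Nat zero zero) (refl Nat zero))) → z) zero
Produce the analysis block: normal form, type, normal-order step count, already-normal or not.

reduced normal form:
  refl (Eq (Eq Nat zero zero) (refl Nat zero) (refl Nat zero)) (refl (Eq Nat zero zero) (refl Nat zero))
type:
  Eq (Eq (Eq Nat zero zero) (refl Nat zero) (refl Nat zero)) (refl (Eq Nat zero zero) (refl Nat zero)) (refl (Eq Nat zero zero) (refl Nat zero))
reduction steps (normal order): 2
started in normal form: no
first redex: an elimNat iota-redex


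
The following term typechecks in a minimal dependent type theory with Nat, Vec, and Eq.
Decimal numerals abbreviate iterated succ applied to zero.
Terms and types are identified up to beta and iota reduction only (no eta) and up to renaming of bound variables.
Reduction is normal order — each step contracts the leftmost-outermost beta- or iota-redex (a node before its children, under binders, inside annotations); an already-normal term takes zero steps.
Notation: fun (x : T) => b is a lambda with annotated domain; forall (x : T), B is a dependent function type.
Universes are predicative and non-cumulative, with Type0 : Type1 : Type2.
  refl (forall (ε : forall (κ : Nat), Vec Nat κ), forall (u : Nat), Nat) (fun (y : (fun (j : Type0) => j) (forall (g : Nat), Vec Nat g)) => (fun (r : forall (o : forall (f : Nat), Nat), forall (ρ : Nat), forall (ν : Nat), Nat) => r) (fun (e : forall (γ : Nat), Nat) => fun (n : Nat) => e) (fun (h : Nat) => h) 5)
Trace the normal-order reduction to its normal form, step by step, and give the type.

reduction (normal order):
  refl (forall (ε : forall (κ : Nat), Vec Nat κ), forall (u : Nat), Nat) (fun (y : (fun (j : Type0) => j) (forall (g : Nat), Vec Nat g)) => (fun (r : forall (o : forall (f : Nat), Nat), forall (ρ : Nat), forall (ν : Nat), Nat) => r) (fun (e : forall (γ : Nat), Nat) => fun (n : Nat) => e) (fun (h : Nat) => h) 5)
  ~> refl (forall (ε : forall (κ : Nat), Vec Nat κ), forall (u : Nat), Nat) (fun (y : forall (j : Nat), Vec Nat j) => (fun (g : forall (r : forall (o : Nat), Nat), forall (f : Nat), forall (ρ : Nat), Nat) => g) (fun (ν : forall (e : Nat), Nat) => fun (γ : Nat) => ν) (fun (n : Nat) => n) 5)
  ~> refl (forall (ε : forall (κ : Nat), Vec Nat κ), forall (u : Nat), Nat) (fun (y : forall (j : Nat), Vec Nat j) => (fun (g : forall (r : Nat), Nat) => fun (o : Nat) => g) (fun (f : Nat) => f) 5)
  ~> refl (forall (ε : forall (κ : Nat), Vec Nat κ), forall (u : Nat), Nat) (fun (y : forall (j : Nat), Vec Nat j) => (fun (g : Nat) => fun (r : Nat) => r) 5)
  ~> refl (forall (ε : forall (κ : Nat), Vec Nat κ), forall (u : Nat), Nat) (fun (y : forall (j : Nat), Vec Nat j) => fun (g : Nat) => g)
the term's type:
  Eq (forall (ε : forall (κ : Nat), Vec Nat κ), forall (u : Nat), Nat) (fun (y : forall (j : Nat), Vec Nat j) => fun (g : Nat) => g) (fun (r : forall (o : Nat), Vec Nat o) => fun (f : Nat) => f)


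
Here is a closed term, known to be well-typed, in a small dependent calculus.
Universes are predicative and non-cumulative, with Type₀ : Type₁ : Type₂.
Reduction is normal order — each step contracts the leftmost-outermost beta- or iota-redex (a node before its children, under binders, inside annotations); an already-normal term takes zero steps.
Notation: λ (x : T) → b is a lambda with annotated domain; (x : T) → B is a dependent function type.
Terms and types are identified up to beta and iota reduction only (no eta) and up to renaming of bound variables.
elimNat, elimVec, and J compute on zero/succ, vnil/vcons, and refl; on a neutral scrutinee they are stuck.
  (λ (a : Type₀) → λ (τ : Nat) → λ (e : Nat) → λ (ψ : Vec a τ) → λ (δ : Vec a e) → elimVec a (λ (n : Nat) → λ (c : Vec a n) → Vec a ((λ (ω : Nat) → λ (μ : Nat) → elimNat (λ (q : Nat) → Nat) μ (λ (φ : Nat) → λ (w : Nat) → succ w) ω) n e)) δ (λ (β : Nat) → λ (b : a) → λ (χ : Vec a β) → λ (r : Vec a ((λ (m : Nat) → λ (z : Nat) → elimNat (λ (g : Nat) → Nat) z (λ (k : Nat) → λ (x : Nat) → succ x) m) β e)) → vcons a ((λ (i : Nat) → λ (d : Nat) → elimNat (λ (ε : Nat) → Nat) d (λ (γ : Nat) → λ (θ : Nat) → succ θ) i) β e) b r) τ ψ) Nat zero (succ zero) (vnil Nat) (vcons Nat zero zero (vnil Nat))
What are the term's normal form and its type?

normal form:
  vcons Nat zero zero (vnil Nat)
type:
  Vec Nat (succ zero)


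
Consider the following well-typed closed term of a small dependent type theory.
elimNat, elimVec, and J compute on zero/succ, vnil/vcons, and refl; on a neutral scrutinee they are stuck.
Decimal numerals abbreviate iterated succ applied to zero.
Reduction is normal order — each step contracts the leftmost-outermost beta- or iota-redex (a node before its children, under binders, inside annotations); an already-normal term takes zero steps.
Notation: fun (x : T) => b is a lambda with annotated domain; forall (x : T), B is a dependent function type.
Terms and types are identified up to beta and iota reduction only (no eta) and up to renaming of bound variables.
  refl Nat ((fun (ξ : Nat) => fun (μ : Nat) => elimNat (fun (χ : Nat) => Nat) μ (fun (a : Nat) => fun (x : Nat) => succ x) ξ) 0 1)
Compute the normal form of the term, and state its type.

reduced normal form:
  refl Nat 1
type:
  Eq Nat 1 1


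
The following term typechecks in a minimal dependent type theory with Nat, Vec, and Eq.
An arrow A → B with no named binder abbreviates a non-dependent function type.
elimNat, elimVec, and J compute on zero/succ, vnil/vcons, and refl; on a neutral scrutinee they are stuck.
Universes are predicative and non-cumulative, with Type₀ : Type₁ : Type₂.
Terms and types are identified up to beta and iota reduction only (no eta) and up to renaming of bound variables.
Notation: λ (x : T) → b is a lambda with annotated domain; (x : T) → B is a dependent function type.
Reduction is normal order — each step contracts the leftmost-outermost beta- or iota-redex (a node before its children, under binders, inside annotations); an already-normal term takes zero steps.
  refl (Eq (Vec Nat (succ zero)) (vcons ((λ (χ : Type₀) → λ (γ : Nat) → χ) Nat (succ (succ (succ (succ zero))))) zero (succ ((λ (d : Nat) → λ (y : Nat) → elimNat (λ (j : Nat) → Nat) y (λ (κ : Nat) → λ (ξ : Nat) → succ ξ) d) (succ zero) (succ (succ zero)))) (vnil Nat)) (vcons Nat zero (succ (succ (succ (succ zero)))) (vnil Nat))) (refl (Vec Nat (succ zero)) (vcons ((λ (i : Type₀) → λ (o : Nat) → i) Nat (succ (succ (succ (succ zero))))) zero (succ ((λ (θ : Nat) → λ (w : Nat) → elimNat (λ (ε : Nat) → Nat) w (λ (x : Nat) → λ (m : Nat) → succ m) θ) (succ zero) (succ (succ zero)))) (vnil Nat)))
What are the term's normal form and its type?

resulting normal form:
  refl (Eq (Vec Nat (succ zero)) (vcons Nat zero (succ (succ (succ (succ zero)))) (vnil Nat)) (vcons Nat zero (succ (succ (succ (succ zero)))) (vnil Nat))) (refl (Vec Nat (succ zero)) (vcons Nat zero (succ (succ (succ (succ zero)))) (vnil Nat)))
type:
  Eq (Eq (Vec Nat (succ zero)) (vcons Nat zero (succ (succ (succ (succ zero)))) (vnil Nat)) (vcons Nat zero (succ (succ (succ (succ zero)))) (vnil Nat))) (refl (Vec Nat (succ zero)) (vcons Nat zero (succ (succ (succ (succ zero)))) (vnil Nat))) (refl (Vec Nat (succ zero)) (vcons Nat zero (succ (succ (succ (succ zero)))) (vnil Nat)))


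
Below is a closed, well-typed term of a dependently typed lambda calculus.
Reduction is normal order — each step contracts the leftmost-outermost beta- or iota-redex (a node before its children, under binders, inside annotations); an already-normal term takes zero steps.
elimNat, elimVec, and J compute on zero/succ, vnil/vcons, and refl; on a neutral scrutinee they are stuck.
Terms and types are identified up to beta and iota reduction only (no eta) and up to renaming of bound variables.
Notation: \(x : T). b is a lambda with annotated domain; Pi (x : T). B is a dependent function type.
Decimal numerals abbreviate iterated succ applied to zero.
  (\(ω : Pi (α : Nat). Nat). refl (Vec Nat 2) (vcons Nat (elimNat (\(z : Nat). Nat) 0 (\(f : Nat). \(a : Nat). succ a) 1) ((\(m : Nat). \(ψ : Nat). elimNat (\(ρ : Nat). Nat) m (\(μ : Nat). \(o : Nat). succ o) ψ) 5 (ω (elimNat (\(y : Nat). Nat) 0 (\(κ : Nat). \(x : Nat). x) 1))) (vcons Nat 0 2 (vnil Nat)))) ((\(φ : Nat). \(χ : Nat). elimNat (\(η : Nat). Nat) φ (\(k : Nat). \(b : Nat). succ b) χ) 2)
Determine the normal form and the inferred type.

reduced normal form:
  refl (Vec Nat 2) (vcons Nat 1 7 (vcons Nat 0 2 (vnil Nat)))
inferred type:
  Eq (Vec Nat 2) (vcons Nat 1 7 (vcons Nat 0 2 (vnil Nat))) (vcons Nat 1 7 (vcons Nat 0 2 (vnil Nat)))
observation: 21 normal-order steps separate the term from its normal form.


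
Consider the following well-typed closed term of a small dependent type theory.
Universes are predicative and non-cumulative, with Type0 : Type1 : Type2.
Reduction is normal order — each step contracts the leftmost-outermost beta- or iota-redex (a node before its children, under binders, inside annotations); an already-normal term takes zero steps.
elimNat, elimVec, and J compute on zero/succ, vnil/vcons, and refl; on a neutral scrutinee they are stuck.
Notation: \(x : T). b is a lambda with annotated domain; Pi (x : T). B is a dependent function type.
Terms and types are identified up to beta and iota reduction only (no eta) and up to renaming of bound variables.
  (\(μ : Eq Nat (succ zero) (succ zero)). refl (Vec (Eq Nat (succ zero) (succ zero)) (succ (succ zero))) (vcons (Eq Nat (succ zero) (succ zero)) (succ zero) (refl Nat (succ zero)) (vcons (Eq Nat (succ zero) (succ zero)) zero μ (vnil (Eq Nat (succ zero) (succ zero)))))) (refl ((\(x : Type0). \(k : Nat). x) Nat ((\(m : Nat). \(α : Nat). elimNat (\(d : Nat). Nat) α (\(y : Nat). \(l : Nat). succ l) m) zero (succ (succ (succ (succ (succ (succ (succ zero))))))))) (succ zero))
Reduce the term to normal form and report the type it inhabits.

normal form:
  refl (Vec (Eq Nat (succ zero) (succ zero)) (succ (succ zero))) (vcons (Eq Nat (succ zero) (succ zero)) (succ zero) (refl Nat (succ zero)) (vcons (Eq Nat (succ zero) (succ zero)) zero (refl Nat (succ zero)) (vnil (Eq Nat (succ zero) (succ zero)))))
inferred type:
  Eq (Vec (Eq Nat (succ zero) (succ zero)) (succ (succ zero))) (vcons (Eq Nat (succ zero) (succ zero)) (succ zero) (refl Nat (succ zero)) (vcons (Eq Nat (succ zero) (succ zero)) zero (refl Nat (succ zero)) (vnil (Eq Nat (succ zero) (succ zero))))) (vcons (Eq Nat (succ zero) (succ zero)) (succ zero) (refl Nat (succ zero)) (vcons (Eq Nat (succ zero) (succ zero)) zero (refl Nat (succ zero)) (vnil (Eq Nat (succ zero) (succ zero)))))


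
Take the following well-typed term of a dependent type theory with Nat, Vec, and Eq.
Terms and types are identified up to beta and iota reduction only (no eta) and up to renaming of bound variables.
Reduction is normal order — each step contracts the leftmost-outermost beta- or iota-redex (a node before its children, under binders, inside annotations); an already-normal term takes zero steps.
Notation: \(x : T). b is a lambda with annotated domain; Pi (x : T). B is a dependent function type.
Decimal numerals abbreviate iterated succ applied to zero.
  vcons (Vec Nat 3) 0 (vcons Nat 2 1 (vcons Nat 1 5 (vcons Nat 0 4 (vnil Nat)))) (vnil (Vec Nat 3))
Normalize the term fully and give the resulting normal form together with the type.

reduced normal form:
  vcons (Vec Nat 3) 0 (vcons Nat 2 1 (vcons Nat 1 5 (vcons Nat 0 4 (vnil Nat)))) (vnil (Vec Nat 3))
type:
  Vec (Vec Nat 3) 1
observation: the term is already in normal form.


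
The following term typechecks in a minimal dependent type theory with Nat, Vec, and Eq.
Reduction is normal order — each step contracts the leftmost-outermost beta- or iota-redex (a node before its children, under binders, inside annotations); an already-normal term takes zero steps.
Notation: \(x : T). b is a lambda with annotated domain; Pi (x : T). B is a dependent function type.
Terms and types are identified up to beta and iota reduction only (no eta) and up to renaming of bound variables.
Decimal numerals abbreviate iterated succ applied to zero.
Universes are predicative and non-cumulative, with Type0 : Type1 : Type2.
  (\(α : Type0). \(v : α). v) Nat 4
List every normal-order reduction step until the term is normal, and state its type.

reduction (normal order):
  (\(α : Type0). \(v : α). v) Nat 4
  ~> (\(α : Nat). α) 4
  ~> 4
type:
  Nat


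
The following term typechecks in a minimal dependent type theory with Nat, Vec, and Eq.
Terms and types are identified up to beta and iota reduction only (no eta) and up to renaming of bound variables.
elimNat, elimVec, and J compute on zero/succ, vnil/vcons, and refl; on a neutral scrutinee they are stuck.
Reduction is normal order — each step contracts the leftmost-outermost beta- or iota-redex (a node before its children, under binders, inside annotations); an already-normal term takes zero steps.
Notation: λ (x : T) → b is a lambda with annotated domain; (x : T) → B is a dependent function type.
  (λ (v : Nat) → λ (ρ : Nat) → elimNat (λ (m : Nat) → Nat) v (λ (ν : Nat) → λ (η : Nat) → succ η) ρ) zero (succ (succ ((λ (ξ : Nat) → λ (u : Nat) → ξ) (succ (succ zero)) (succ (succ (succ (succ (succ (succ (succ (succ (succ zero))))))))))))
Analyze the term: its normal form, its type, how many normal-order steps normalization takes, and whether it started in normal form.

resulting normal form:
  succ (succ (succ (succ zero)))
inferred type:
  Nat
reduction steps (normal order): 17
started in normal form: no
first redex: a beta-redex
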